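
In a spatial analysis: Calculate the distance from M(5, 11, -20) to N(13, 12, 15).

d = √[(x₂-x₁)² + (y₂-y₁)² + (z₂-z₁)²]
  = √[8² + 1² + 35²]
  = √[64 + 1 + 1225]
  = √1290
  ≈ 35.92

35.92


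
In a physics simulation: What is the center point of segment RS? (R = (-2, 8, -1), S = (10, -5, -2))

M = ((x₁+x₂)/2, (y₁+y₂)/2, (z₁+z₂)/2)
  = ((-2 + 10)/2, (8 - 5)/2, (-1 - 2)/2)
  = (8/2, 3/2, -3/2)
  = (4, 1.5, -1.5)

(4, 1.5, -1.5)


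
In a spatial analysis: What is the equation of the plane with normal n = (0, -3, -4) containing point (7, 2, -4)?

The plane through P with normal n = (a, b, c) satisfies n·(r - P) = 0,
i.e. ax + by + cz = a·x₀ + b·y₀ + c·z₀.
d = 0·7 + (-3)·2 + (-4)·(-4)
  = 0 - 6 + 16
  = 10
Equation: -3y - 4z = 10

-3y - 4z = 10


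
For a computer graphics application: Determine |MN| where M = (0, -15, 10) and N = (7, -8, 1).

d = √[(x₂-x₁)² + (y₂-y₁)² + (z₂-z₁)²]
  = √[7² + 7² + (-9)²]
  = √[49 + 49 + 81]
  = √179
  ≈ 13.38

13.38


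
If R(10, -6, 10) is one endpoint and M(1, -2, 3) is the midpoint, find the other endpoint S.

S = 2M - R
  = (2·1 - 10, 2·(-2) - (-6), 2·3 - 10)
  = (2 - 10, -4 + 6, 6 - 10)
  = (-8, 2, -4)

(-8, 2, -4)


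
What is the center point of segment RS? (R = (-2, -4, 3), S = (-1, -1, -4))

M = ((x₁+x₂)/2, (y₁+y₂)/2, (z₁+z₂)/2)
  = ((-2 - 1)/2, (-4 - 1)/2, (3 - 4)/2)
  = (-3/2, -5/2, -1/2)
  = (-1.5, -2.5, -0.5)

(-1.5, -2.5, -0.5)


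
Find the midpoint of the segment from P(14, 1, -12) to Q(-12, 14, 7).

M = ((x₁+x₂)/2, (y₁+y₂)/2, (z₁+z₂)/2)
  = ((14 - 12)/2, (1 + 14)/2, (-12 + 7)/2)
  = (2/2, 15/2, -5/2)
  = (1, 7.5, -2.5)

(1, 7.5, -2.5)


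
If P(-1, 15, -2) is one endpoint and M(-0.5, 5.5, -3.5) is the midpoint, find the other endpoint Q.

Q = 2M - P
  = (2·(-0.5) - (-1), 2·5.5 - 15, 2·(-3.5) - (-2))
  = (-1 + 1, 11 - 15, -7 + 2)
  = (0, -4, -5)

(0, -4, -5)


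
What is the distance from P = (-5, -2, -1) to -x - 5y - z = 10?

distance = |a·x₀ + b·y₀ + c·z₀ - d| / √(a² + b² + c²)
  = |(-1)·(-5) + (-5)·(-2) + (-1)·(-1) - 10| / √((-1)² + (-5)² + (-1)²)
  = |5 + 10 + 1 - 10| / √(1 + 25 + 1)
  = |6| / √27
  = 6 / 5.196
  ≈ 1.155

1.155


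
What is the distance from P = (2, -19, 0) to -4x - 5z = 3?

distance = |a·x₀ + b·y₀ + c·z₀ - d| / √(a² + b² + c²)
  = |(-4)·2 + 0·(-19) + (-5)·0 - 3| / √((-4)² + 0² + (-5)²)
  = |-8 + 0 + 0 - 3| / √(16 + 0 + 25)
  = |-11| / √41
  = 11 / 6.403
  ≈ 1.718

1.718


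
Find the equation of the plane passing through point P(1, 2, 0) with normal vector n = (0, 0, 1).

The plane through P with normal n = (a, b, c) satisfies n·(r - P) = 0,
i.e. ax + by + cz = a·x₀ + b·y₀ + c·z₀.
d = 0·1 + 0·2 + 1·0
  = 0 + 0 + 0
  = 0
Equation: z = 0

z = 0


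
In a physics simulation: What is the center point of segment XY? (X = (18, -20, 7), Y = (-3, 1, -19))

M = ((x₁+x₂)/2, (y₁+y₂)/2, (z₁+z₂)/2)
  = ((18 - 3)/2, (-20 + 1)/2, (7 - 19)/2)
  = (15/2, -19/2, -12/2)
  = (7.5, -9.5, -6)

(7.5, -9.5, -6)


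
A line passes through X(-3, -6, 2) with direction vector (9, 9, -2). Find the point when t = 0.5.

P(t) = X + t·d
  = (-3 + 9·0.5, -6 + 9·0.5, 2 + (-2)·0.5)
  = (-3 + 4.5, -6 + 4.5, 2 - 1)
  = (1.5, -1.5, 1)

(1.5, -1.5, 1)


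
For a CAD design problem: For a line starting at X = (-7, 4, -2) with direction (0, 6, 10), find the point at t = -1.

P(t) = X + t·d
  = (-7 + 0·(-1), 4 + 6·(-1), -2 + 10·(-1))
  = (-7 + 0, 4 - 6, -2 - 10)
  = (-7, -2, -12)

(-7, -2, -12)


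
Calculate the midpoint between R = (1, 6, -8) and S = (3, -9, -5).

M = ((x₁+x₂)/2, (y₁+y₂)/2, (z₁+z₂)/2)
  = ((1 + 3)/2, (6 - 9)/2, (-8 - 5)/2)
  = (4/2, -3/2, -13/2)
  = (2, -1.5, -6.5)

(2, -1.5, -6.5)


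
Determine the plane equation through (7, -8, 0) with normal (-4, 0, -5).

The plane through P with normal n = (a, b, c) satisfies n·(r - P) = 0,
i.e. ax + by + cz = a·x₀ + b·y₀ + c·z₀.
d = (-4)·7 + 0·(-8) + (-5)·0
  = -28 + 0 + 0
  = -28
Equation: -4x - 5z = -28

-4x - 5z = -28


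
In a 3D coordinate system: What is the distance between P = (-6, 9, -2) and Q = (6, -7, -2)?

d = √[(x₂-x₁)² + (y₂-y₁)² + (z₂-z₁)²]
  = √[12² + (-16)² + 0²]
  = √[144 + 256 + 0]
  = √400
  ≈ 20

20


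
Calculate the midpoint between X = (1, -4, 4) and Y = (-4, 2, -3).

M = ((x₁+x₂)/2, (y₁+y₂)/2, (z₁+z₂)/2)
  = ((1 - 4)/2, (-4 + 2)/2, (4 - 3)/2)
  = (-3/2, -2/2, 1/2)
  = (-1.5, -1, 0.5)

(-1.5, -1, 0.5)


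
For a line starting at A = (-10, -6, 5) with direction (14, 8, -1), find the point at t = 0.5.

P(t) = A + t·d
  = (-10 + 14·0.5, -6 + 8·0.5, 5 + (-1)·0.5)
  = (-10 + 7, -6 + 4, 5 - 0.5)
  = (-3, -2, 4.5)

(-3, -2, 4.5)


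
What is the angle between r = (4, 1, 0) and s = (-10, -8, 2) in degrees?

r·s = 4·(-10) + 1·(-8) + 0·2 = -40 - 8 + 0 = -48
|r| = √(4² + 1² + 0²) = √17 ≈ 4.123
|s| = √((-10)² + (-8)² + 2²) = √168 ≈ 12.96
cos θ = (r·s)/(|r||s|) = -48/(4.123·12.96) ≈ -0.8982
θ = arccos(-0.8982) ≈ 153.9°

153.9°


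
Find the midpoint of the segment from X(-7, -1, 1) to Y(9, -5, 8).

M = ((x₁+x₂)/2, (y₁+y₂)/2, (z₁+z₂)/2)
  = ((-7 + 9)/2, (-1 - 5)/2, (1 + 8)/2)
  = (2/2, -6/2, 9/2)
  = (1, -3, 4.5)

(1, -3, 4.5)


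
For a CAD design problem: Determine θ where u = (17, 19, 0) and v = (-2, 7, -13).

u·v = 17·(-2) + 19·7 + 0·(-13) = -34 + 133 + 0 = 99
|u| = √(17² + 19² + 0²) = √650 ≈ 25.5
|v| = √((-2)² + 7² + (-13)²) = √222 ≈ 14.9
cos θ = (u·v)/(|u||v|) = 99/(25.5·14.9) ≈ 0.2606
θ = arccos(0.2606) ≈ 74.89°

74.89°


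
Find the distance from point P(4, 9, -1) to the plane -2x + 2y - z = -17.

distance = |a·x₀ + b·y₀ + c·z₀ - d| / √(a² + b² + c²)
  = |(-2)·4 + 2·9 + (-1)·(-1) - (-17)| / √((-2)² + 2² + (-1)²)
  = |-8 + 18 + 1 + 17| / √(4 + 4 + 1)
  = |28| / √9
  = 28 / 3
  ≈ 9.333

9.333


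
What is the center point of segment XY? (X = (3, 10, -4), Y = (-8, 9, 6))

M = ((x₁+x₂)/2, (y₁+y₂)/2, (z₁+z₂)/2)
  = ((3 - 8)/2, (10 + 9)/2, (-4 + 6)/2)
  = (-5/2, 19/2, 2/2)
  = (-2.5, 9.5, 1)

(-2.5, 9.5, 1)


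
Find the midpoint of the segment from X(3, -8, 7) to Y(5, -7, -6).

M = ((x₁+x₂)/2, (y₁+y₂)/2, (z₁+z₂)/2)
  = ((3 + 5)/2, (-8 - 7)/2, (7 - 6)/2)
  = (8/2, -15/2, 1/2)
  = (4, -7.5, 0.5)

(4, -7.5, 0.5)


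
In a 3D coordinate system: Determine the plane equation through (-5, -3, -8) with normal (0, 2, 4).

The plane through P with normal n = (a, b, c) satisfies n·(r - P) = 0,
i.e. ax + by + cz = a·x₀ + b·y₀ + c·z₀.
d = 0·(-5) + 2·(-3) + 4·(-8)
  = 0 - 6 - 32
  = -38
Equation: 2y + 4z = -38

2y + 4z = -38


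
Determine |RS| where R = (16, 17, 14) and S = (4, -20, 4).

d = √[(x₂-x₁)² + (y₂-y₁)² + (z₂-z₁)²]
  = √[(-12)² + (-37)² + (-10)²]
  = √[144 + 1369 + 100]
  = √1613
  ≈ 40.16

40.16


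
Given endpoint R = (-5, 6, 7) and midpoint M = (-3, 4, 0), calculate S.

S = 2M - R
  = (2·(-3) - (-5), 2·4 - 6, 2·0 - 7)
  = (-6 + 5, 8 - 6, 0 - 7)
  = (-1, 2, -7)

(-1, 2, -7)


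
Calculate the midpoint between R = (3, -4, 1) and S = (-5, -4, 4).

M = ((x₁+x₂)/2, (y₁+y₂)/2, (z₁+z₂)/2)
  = ((3 - 5)/2, (-4 - 4)/2, (1 + 4)/2)
  = (-2/2, -8/2, 5/2)
  = (-1, -4, 2.5)

(-1, -4, 2.5)


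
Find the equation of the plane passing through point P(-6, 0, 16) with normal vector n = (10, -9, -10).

The plane through P with normal n = (a, b, c) satisfies n·(r - P) = 0,
i.e. ax + by + cz = a·x₀ + b·y₀ + c·z₀.
d = 10·(-6) + (-9)·0 + (-10)·16
  = -60 + 0 - 160
  = -220
Equation: 10x - 9y - 10z = -220

10x - 9y - 10z = -220


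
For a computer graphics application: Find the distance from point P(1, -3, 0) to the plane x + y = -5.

distance = |a·x₀ + b·y₀ + c·z₀ - d| / √(a² + b² + c²)
  = |1·1 + 1·(-3) + 0·0 - (-5)| / √(1² + 1² + 0²)
  = |1 - 3 + 0 + 5| / √(1 + 1 + 0)
  = |3| / √2
  = 3 / 1.414
  ≈ 2.121

2.121


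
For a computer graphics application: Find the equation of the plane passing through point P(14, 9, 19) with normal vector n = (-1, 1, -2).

The plane through P with normal n = (a, b, c) satisfies n·(r - P) = 0,
i.e. ax + by + cz = a·x₀ + b·y₀ + c·z₀.
d = (-1)·14 + 1·9 + (-2)·19
  = -14 + 9 - 38
  = -43
Equation: -x + y - 2z = -43

-x + y - 2z = -43


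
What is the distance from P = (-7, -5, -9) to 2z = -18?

distance = |a·x₀ + b·y₀ + c·z₀ - d| / √(a² + b² + c²)
  = |0·(-7) + 0·(-5) + 2·(-9) - (-18)| / √(0² + 0² + 2²)
  = |0 + 0 - 18 + 18| / √(0 + 0 + 4)
  = |0| / √4
  = 0 / 2
  ≈ 0

0


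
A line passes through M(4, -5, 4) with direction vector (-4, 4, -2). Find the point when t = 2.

P(t) = M + t·d
  = (4 + (-4)·2, -5 + 4·2, 4 + (-2)·2)
  = (4 - 8, -5 + 8, 4 - 4)
  = (-4, 3, 0)

(-4, 3, 0)


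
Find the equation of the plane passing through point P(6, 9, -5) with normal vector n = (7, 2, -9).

The plane through P with normal n = (a, b, c) satisfies n·(r - P) = 0,
i.e. ax + by + cz = a·x₀ + b·y₀ + c·z₀.
d = 7·6 + 2·9 + (-9)·(-5)
  = 42 + 18 + 45
  = 105
Equation: 7x + 2y - 9z = 105

7x + 2y - 9z = 105


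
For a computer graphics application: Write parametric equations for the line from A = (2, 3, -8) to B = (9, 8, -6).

Direction vector d = B - A = (9 - 2, 8 - 3, -6 + 8) = (7, 5, 2)
Parametric form r = A + t·d:
x = 2 + 7t, y = 3 + 5t, z = -8 + 2t

x = 2 + 7t, y = 3 + 5t, z = -8 + 2t


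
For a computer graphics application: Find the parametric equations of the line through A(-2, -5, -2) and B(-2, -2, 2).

Direction vector d = B - A = (-2 + 2, -2 + 5, 2 + 2) = (0, 3, 4)
Parametric form r = A + t·d:
x = -2, y = -5 + 3t, z = -2 + 4t

x = -2, y = -5 + 3t, z = -2 + 4t


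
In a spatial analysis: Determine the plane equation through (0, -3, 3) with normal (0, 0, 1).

The plane through P with normal n = (a, b, c) satisfies n·(r - P) = 0,
i.e. ax + by + cz = a·x₀ + b·y₀ + c·z₀.
d = 0·0 + 0·(-3) + 1·3
  = 0 + 0 + 3
  = 3
Equation: z = 3

z = 3


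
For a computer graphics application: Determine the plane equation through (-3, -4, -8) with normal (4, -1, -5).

The plane through P with normal n = (a, b, c) satisfies n·(r - P) = 0,
i.e. ax + by + cz = a·x₀ + b·y₀ + c·z₀.
d = 4·(-3) + (-1)·(-4) + (-5)·(-8)
  = -12 + 4 + 40
  = 32
Equation: 4x - y - 5z = 32

4x - y - 5z = 32


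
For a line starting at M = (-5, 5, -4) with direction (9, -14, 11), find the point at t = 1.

P(t) = M + t·d
  = (-5 + 9·1, 5 + (-14)·1, -4 + 11·1)
  = (-5 + 9, 5 - 14, -4 + 11)
  = (4, -9, 7)

(4, -9, 7)


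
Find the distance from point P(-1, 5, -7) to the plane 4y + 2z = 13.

distance = |a·x₀ + b·y₀ + c·z₀ - d| / √(a² + b² + c²)
  = |0·(-1) + 4·5 + 2·(-7) - 13| / √(0² + 4² + 2²)
  = |0 + 20 - 14 - 13| / √(0 + 16 + 4)
  = |-7| / √20
  = 7 / 4.472
  ≈ 1.565

1.565


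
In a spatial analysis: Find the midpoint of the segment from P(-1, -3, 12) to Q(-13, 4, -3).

M = ((x₁+x₂)/2, (y₁+y₂)/2, (z₁+z₂)/2)
  = ((-1 - 13)/2, (-3 + 4)/2, (12 - 3)/2)
  = (-14/2, 1/2, 9/2)
  = (-7, 0.5, 4.5)

(-7, 0.5, 4.5)


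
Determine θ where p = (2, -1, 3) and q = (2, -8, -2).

p·q = 2·2 + (-1)·(-8) + 3·(-2) = 4 + 8 - 6 = 6
|p| = √(2² + (-1)² + 3²) = √14 ≈ 3.742
|q| = √(2² + (-8)² + (-2)²) = √72 ≈ 8.485
cos θ = (p·q)/(|p||q|) = 6/(3.742·8.485) ≈ 0.189
θ = arccos(0.189) ≈ 79.11°

79.11°


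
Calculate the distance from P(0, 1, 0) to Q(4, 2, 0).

d = √[(x₂-x₁)² + (y₂-y₁)² + (z₂-z₁)²]
  = √[4² + 1² + 0²]
  = √[16 + 1 + 0]
  = √17
  ≈ 4.123

4.123


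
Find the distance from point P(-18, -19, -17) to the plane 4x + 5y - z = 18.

distance = |a·x₀ + b·y₀ + c·z₀ - d| / √(a² + b² + c²)
  = |4·(-18) + 5·(-19) + (-1)·(-17) - 18| / √(4² + 5² + (-1)²)
  = |-72 - 95 + 17 - 18| / √(16 + 25 + 1)
  = |-168| / √42
  = 168 / 6.481
  ≈ 25.92

25.92


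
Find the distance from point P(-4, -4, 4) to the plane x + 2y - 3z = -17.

distance = |a·x₀ + b·y₀ + c·z₀ - d| / √(a² + b² + c²)
  = |1·(-4) + 2·(-4) + (-3)·4 - (-17)| / √(1² + 2² + (-3)²)
  = |-4 - 8 - 12 + 17| / √(1 + 4 + 9)
  = |-7| / √14
  = 7 / 3.742
  ≈ 1.871

1.871


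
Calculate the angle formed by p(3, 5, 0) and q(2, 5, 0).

p·q = 3·2 + 5·5 + 0·0 = 6 + 25 + 0 = 31
|p| = √(3² + 5² + 0²) = √34 ≈ 5.831
|q| = √(2² + 5² + 0²) = √29 ≈ 5.385
cos θ = (p·q)/(|p||q|) = 31/(5.831·5.385) ≈ 0.9872
θ = arccos(0.9872) ≈ 9.162°

9.162°


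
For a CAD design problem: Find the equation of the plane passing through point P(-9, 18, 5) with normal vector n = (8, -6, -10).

The plane through P with normal n = (a, b, c) satisfies n·(r - P) = 0,
i.e. ax + by + cz = a·x₀ + b·y₀ + c·z₀.
d = 8·(-9) + (-6)·18 + (-10)·5
  = -72 - 108 - 50
  = -230
Equation: 8x - 6y - 10z = -230

8x - 6y - 10z = -230


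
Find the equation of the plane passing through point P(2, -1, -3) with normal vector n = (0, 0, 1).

The plane through P with normal n = (a, b, c) satisfies n·(r - P) = 0,
i.e. ax + by + cz = a·x₀ + b·y₀ + c·z₀.
d = 0·2 + 0·(-1) + 1·(-3)
  = 0 + 0 - 3
  = -3
Equation: z = -3

z = -3


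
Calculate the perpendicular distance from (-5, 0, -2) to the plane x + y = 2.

distance = |a·x₀ + b·y₀ + c·z₀ - d| / √(a² + b² + c²)
  = |1·(-5) + 1·0 + 0·(-2) - 2| / √(1² + 1² + 0²)
  = |-5 + 0 + 0 - 2| / √(1 + 1 + 0)
  = |-7| / √2
  = 7 / 1.414
  ≈ 4.95

4.95


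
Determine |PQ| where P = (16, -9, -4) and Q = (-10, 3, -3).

d = √[(x₂-x₁)² + (y₂-y₁)² + (z₂-z₁)²]
  = √[(-26)² + 12² + 1²]
  = √[676 + 144 + 1]
  = √821
  ≈ 28.65

28.65


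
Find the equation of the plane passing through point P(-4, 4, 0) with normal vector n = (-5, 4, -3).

The plane through P with normal n = (a, b, c) satisfies n·(r - P) = 0,
i.e. ax + by + cz = a·x₀ + b·y₀ + c·z₀.
d = (-5)·(-4) + 4·4 + (-3)·0
  = 20 + 16 + 0
  = 36
Equation: -5x + 4y - 3z = 36

-5x + 4y - 3z = 36


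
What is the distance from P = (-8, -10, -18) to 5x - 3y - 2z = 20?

distance = |a·x₀ + b·y₀ + c·z₀ - d| / √(a² + b² + c²)
  = |5·(-8) + (-3)·(-10) + (-2)·(-18) - 20| / √(5² + (-3)² + (-2)²)
  = |-40 + 30 + 36 - 20| / √(25 + 9 + 4)
  = |6| / √38
  = 6 / 6.164
  ≈ 0.9733

0.9733


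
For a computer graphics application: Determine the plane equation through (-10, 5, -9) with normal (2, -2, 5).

The plane through P with normal n = (a, b, c) satisfies n·(r - P) = 0,
i.e. ax + by + cz = a·x₀ + b·y₀ + c·z₀.
d = 2·(-10) + (-2)·5 + 5·(-9)
  = -20 - 10 - 45
  = -75
Equation: 2x - 2y + 5z = -75

2x - 2y + 5z = -75


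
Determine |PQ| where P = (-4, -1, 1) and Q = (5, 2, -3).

d = √[(x₂-x₁)² + (y₂-y₁)² + (z₂-z₁)²]
  = √[9² + 3² + (-4)²]
  = √[81 + 9 + 16]
  = √106
  ≈ 10.3

10.3


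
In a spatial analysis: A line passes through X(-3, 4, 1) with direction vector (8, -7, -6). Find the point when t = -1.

P(t) = X + t·d
  = (-3 + 8·(-1), 4 + (-7)·(-1), 1 + (-6)·(-1))
  = (-3 - 8, 4 + 7, 1 + 6)
  = (-11, 11, 7)

(-11, 11, 7)


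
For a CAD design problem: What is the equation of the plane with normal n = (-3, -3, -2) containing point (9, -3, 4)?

The plane through P with normal n = (a, b, c) satisfies n·(r - P) = 0,
i.e. ax + by + cz = a·x₀ + b·y₀ + c·z₀.
d = (-3)·9 + (-3)·(-3) + (-2)·4
  = -27 + 9 - 8
  = -26
Equation: -3x - 3y - 2z = -26

-3x - 3y - 2z = -26


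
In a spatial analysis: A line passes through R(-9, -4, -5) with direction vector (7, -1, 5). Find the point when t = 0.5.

P(t) = R + t·d
  = (-9 + 7·0.5, -4 + (-1)·0.5, -5 + 5·0.5)
  = (-9 + 3.5, -4 - 0.5, -5 + 2.5)
  = (-5.5, -4.5, -2.5)

(-5.5, -4.5, -2.5)


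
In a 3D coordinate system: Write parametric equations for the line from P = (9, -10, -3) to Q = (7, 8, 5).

Direction vector d = Q - P = (7 - 9, 8 + 10, 5 + 3) = (-2, 18, 8)
Parametric form r = P + t·d:
x = 9 - 2t, y = -10 + 18t, z = -3 + 8t

x = 9 - 2t, y = -10 + 18t, z = -3 + 8t


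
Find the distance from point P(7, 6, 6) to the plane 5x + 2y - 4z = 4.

distance = |a·x₀ + b·y₀ + c·z₀ - d| / √(a² + b² + c²)
  = |5·7 + 2·6 + (-4)·6 - 4| / √(5² + 2² + (-4)²)
  = |35 + 12 - 24 - 4| / √(25 + 4 + 16)
  = |19| / √45
  = 19 / 6.708
  ≈ 2.832

2.832


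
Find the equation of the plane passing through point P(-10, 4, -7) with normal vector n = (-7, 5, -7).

The plane through P with normal n = (a, b, c) satisfies n·(r - P) = 0,
i.e. ax + by + cz = a·x₀ + b·y₀ + c·z₀.
d = (-7)·(-10) + 5·4 + (-7)·(-7)
  = 70 + 20 + 49
  = 139
Equation: -7x + 5y - 7z = 139

-7x + 5y - 7z = 139


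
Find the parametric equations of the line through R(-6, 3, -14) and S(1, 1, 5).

Direction vector d = S - R = (1 + 6, 1 - 3, 5 + 14) = (7, -2, 19)
Parametric form r = R + t·d:
x = -6 + 7t, y = 3 - 2t, z = -14 + 19t

x = -6 + 7t, y = 3 - 2t, z = -14 + 19t


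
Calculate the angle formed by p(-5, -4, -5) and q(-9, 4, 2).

p·q = (-5)·(-9) + (-4)·4 + (-5)·2 = 45 - 16 - 10 = 19
|p| = √((-5)² + (-4)² + (-5)²) = √66 ≈ 8.124
|q| = √((-9)² + 4² + 2²) = √101 ≈ 10.05
cos θ = (p·q)/(|p||q|) = 19/(8.124·10.05) ≈ 0.2327
θ = arccos(0.2327) ≈ 76.54°

76.54°


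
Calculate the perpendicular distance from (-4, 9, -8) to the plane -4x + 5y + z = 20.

distance = |a·x₀ + b·y₀ + c·z₀ - d| / √(a² + b² + c²)
  = |(-4)·(-4) + 5·9 + 1·(-8) - 20| / √((-4)² + 5² + 1²)
  = |16 + 45 - 8 - 20| / √(16 + 25 + 1)
  = |33| / √42
  = 33 / 6.481
  ≈ 5.092

5.092


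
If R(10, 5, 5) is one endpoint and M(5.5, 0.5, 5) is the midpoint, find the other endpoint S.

S = 2M - R
  = (2·5.5 - 10, 2·0.5 - 5, 2·5 - 5)
  = (11 - 10, 1 - 5, 10 - 5)
  = (1, -4, 5)

(1, -4, 5)


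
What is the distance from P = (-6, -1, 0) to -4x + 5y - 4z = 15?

distance = |a·x₀ + b·y₀ + c·z₀ - d| / √(a² + b² + c²)
  = |(-4)·(-6) + 5·(-1) + (-4)·0 - 15| / √((-4)² + 5² + (-4)²)
  = |24 - 5 + 0 - 15| / √(16 + 25 + 16)
  = |4| / √57
  = 4 / 7.55
  ≈ 0.5298

0.5298


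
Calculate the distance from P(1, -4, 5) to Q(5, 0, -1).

d = √[(x₂-x₁)² + (y₂-y₁)² + (z₂-z₁)²]
  = √[4² + 4² + (-6)²]
  = √[16 + 16 + 36]
  = √68
  ≈ 8.246

8.246


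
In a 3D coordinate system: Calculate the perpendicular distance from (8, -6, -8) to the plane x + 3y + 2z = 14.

distance = |a·x₀ + b·y₀ + c·z₀ - d| / √(a² + b² + c²)
  = |1·8 + 3·(-6) + 2·(-8) - 14| / √(1² + 3² + 2²)
  = |8 - 18 - 16 - 14| / √(1 + 9 + 4)
  = |-40| / √14
  = 40 / 3.742
  ≈ 10.69

10.69


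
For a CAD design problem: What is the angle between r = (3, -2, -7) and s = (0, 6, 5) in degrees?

r·s = 3·0 + (-2)·6 + (-7)·5 = 0 - 12 - 35 = -47
|r| = √(3² + (-2)² + (-7)²) = √62 ≈ 7.874
|s| = √(0² + 6² + 5²) = √61 ≈ 7.81
cos θ = (r·s)/(|r||s|) = -47/(7.874·7.81) ≈ -0.7643
θ = arccos(-0.7643) ≈ 139.8°

139.8°


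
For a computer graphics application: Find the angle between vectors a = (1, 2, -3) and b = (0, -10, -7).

a·b = 1·0 + 2·(-10) + (-3)·(-7) = 0 - 20 + 21 = 1
|a| = √(1² + 2² + (-3)²) = √14 ≈ 3.742
|b| = √(0² + (-10)² + (-7)²) = √149 ≈ 12.21
cos θ = (a·b)/(|a||b|) = 1/(3.742·12.21) ≈ 0.02189
θ = arccos(0.02189) ≈ 88.75°

88.75°


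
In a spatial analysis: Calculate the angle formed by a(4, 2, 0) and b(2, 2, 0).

a·b = 4·2 + 2·2 + 0·0 = 8 + 4 + 0 = 12
|a| = √(4² + 2² + 0²) = √20 ≈ 4.472
|b| = √(2² + 2² + 0²) = √8 ≈ 2.828
cos θ = (a·b)/(|a||b|) = 12/(4.472·2.828) ≈ 0.9487
θ = arccos(0.9487) ≈ 18.43°

18.43°


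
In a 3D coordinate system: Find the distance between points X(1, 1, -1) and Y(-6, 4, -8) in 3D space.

d = √[(x₂-x₁)² + (y₂-y₁)² + (z₂-z₁)²]
  = √[(-7)² + 3² + (-7)²]
  = √[49 + 9 + 49]
  = √107
  ≈ 10.34

10.34


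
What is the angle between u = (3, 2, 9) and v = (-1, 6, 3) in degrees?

u·v = 3·(-1) + 2·6 + 9·3 = -3 + 12 + 27 = 36
|u| = √(3² + 2² + 9²) = √94 ≈ 9.695
|v| = √((-1)² + 6² + 3²) = √46 ≈ 6.782
cos θ = (u·v)/(|u||v|) = 36/(9.695·6.782) ≈ 0.5475
θ = arccos(0.5475) ≈ 56.81°

56.81°


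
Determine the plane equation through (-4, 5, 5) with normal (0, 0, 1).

The plane through P with normal n = (a, b, c) satisfies n·(r - P) = 0,
i.e. ax + by + cz = a·x₀ + b·y₀ + c·z₀.
d = 0·(-4) + 0·5 + 1·5
  = 0 + 0 + 5
  = 5
Equation: z = 5

z = 5


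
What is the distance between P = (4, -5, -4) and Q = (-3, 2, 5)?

d = √[(x₂-x₁)² + (y₂-y₁)² + (z₂-z₁)²]
  = √[(-7)² + 7² + 9²]
  = √[49 + 49 + 81]
  = √179
  ≈ 13.38

13.38


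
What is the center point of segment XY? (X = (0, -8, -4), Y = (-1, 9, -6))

M = ((x₁+x₂)/2, (y₁+y₂)/2, (z₁+z₂)/2)
  = ((0 - 1)/2, (-8 + 9)/2, (-4 - 6)/2)
  = (-1/2, 1/2, -10/2)
  = (-0.5, 0.5, -5)

(-0.5, 0.5, -5)


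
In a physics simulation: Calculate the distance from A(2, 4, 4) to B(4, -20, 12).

d = √[(x₂-x₁)² + (y₂-y₁)² + (z₂-z₁)²]
  = √[2² + (-24)² + 8²]
  = √[4 + 576 + 64]
  = √644
  ≈ 25.38

25.38


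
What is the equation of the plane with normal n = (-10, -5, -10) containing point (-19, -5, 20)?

The plane through P with normal n = (a, b, c) satisfies n·(r - P) = 0,
i.e. ax + by + cz = a·x₀ + b·y₀ + c·z₀.
d = (-10)·(-19) + (-5)·(-5) + (-10)·20
  = 190 + 25 - 200
  = 15
Equation: -10x - 5y - 10z = 15

-10x - 5y - 10z = 15


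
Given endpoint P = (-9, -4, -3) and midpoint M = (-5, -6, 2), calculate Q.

Q = 2M - P
  = (2·(-5) - (-9), 2·(-6) - (-4), 2·2 - (-3))
  = (-10 + 9, -12 + 4, 4 + 3)
  = (-1, -8, 7)

(-1, -8, 7)


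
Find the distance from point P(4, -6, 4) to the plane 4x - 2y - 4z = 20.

distance = |a·x₀ + b·y₀ + c·z₀ - d| / √(a² + b² + c²)
  = |4·4 + (-2)·(-6) + (-4)·4 - 20| / √(4² + (-2)² + (-4)²)
  = |16 + 12 - 16 - 20| / √(16 + 4 + 16)
  = |-8| / √36
  = 8 / 6
  ≈ 1.333

1.333


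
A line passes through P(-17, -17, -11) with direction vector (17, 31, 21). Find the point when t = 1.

P(t) = P + t·d
  = (-17 + 17·1, -17 + 31·1, -11 + 21·1)
  = (-17 + 17, -17 + 31, -11 + 21)
  = (0, 14, 10)

(0, 14, 10)


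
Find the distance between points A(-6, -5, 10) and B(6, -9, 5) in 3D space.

d = √[(x₂-x₁)² + (y₂-y₁)² + (z₂-z₁)²]
  = √[12² + (-4)² + (-5)²]
  = √[144 + 16 + 25]
  = √185
  ≈ 13.6

13.6


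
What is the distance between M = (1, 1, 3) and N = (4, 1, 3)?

d = √[(x₂-x₁)² + (y₂-y₁)² + (z₂-z₁)²]
  = √[3² + 0² + 0²]
  = √[9 + 0 + 0]
  = √9
  ≈ 3

3


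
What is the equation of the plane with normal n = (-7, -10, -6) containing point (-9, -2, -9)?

The plane through P with normal n = (a, b, c) satisfies n·(r - P) = 0,
i.e. ax + by + cz = a·x₀ + b·y₀ + c·z₀.
d = (-7)·(-9) + (-10)·(-2) + (-6)·(-9)
  = 63 + 20 + 54
  = 137
Equation: -7x - 10y - 6z = 137

-7x - 10y - 6z = 137


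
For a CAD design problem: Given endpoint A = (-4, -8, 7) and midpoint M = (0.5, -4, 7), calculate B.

B = 2M - A
  = (2·0.5 - (-4), 2·(-4) - (-8), 2·7 - 7)
  = (1 + 4, -8 + 8, 14 - 7)
  = (5, 0, 7)

(5, 0, 7)


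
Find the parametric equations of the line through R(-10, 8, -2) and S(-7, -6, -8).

Direction vector d = S - R = (-7 + 10, -6 - 8, -8 + 2) = (3, -14, -6)
Parametric form r = R + t·d:
x = -10 + 3t, y = 8 - 14t, z = -2 - 6t

x = -10 + 3t, y = 8 - 14t, z = -2 - 6t


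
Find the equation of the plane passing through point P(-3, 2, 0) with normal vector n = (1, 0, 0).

The plane through P with normal n = (a, b, c) satisfies n·(r - P) = 0,
i.e. ax + by + cz = a·x₀ + b·y₀ + c·z₀.
d = 1·(-3) + 0·2 + 0·0
  = -3 + 0 + 0
  = -3
Equation: x = -3

x = -3


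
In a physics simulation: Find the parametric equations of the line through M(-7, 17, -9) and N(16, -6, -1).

Direction vector d = N - M = (16 + 7, -6 - 17, -1 + 9) = (23, -23, 8)
Parametric form r = M + t·d:
x = -7 + 23t, y = 17 - 23t, z = -9 + 8t

x = -7 + 23t, y = 17 - 23t, z = -9 + 8t


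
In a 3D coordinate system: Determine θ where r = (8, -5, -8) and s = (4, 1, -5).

r·s = 8·4 + (-5)·1 + (-8)·(-5) = 32 - 5 + 40 = 67
|r| = √(8² + (-5)² + (-8)²) = √153 ≈ 12.37
|s| = √(4² + 1² + (-5)²) = √42 ≈ 6.481
cos θ = (r·s)/(|r||s|) = 67/(12.37·6.481) ≈ 0.8358
θ = arccos(0.8358) ≈ 33.3°

33.3°


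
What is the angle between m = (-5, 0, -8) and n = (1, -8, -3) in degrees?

m·n = (-5)·1 + 0·(-8) + (-8)·(-3) = -5 + 0 + 24 = 19
|m| = √((-5)² + 0² + (-8)²) = √89 ≈ 9.434
|n| = √(1² + (-8)² + (-3)²) = √74 ≈ 8.602
cos θ = (m·n)/(|m||n|) = 19/(9.434·8.602) ≈ 0.2341
θ = arccos(0.2341) ≈ 76.46°

76.46°


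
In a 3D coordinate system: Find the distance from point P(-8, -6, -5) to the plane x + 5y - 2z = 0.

distance = |a·x₀ + b·y₀ + c·z₀ - d| / √(a² + b² + c²)
  = |1·(-8) + 5·(-6) + (-2)·(-5) - 0| / √(1² + 5² + (-2)²)
  = |-8 - 30 + 10 + 0| / √(1 + 25 + 4)
  = |-28| / √30
  = 28 / 5.477
  ≈ 5.112

5.112


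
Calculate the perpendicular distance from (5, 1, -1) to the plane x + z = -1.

distance = |a·x₀ + b·y₀ + c·z₀ - d| / √(a² + b² + c²)
  = |1·5 + 0·1 + 1·(-1) - (-1)| / √(1² + 0² + 1²)
  = |5 + 0 - 1 + 1| / √(1 + 0 + 1)
  = |5| / √2
  = 5 / 1.414
  ≈ 3.536

3.536


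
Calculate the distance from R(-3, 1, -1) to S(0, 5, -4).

d = √[(x₂-x₁)² + (y₂-y₁)² + (z₂-z₁)²]
  = √[3² + 4² + (-3)²]
  = √[9 + 16 + 9]
  = √34
  ≈ 5.831

5.831


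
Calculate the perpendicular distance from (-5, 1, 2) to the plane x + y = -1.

distance = |a·x₀ + b·y₀ + c·z₀ - d| / √(a² + b² + c²)
  = |1·(-5) + 1·1 + 0·2 - (-1)| / √(1² + 1² + 0²)
  = |-5 + 1 + 0 + 1| / √(1 + 1 + 0)
  = |-3| / √2
  = 3 / 1.414
  ≈ 2.121

2.121


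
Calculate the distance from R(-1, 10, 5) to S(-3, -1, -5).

d = √[(x₂-x₁)² + (y₂-y₁)² + (z₂-z₁)²]
  = √[(-2)² + (-11)² + (-10)²]
  = √[4 + 121 + 100]
  = √225
  ≈ 15

15


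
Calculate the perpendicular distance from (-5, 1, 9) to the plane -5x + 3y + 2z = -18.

distance = |a·x₀ + b·y₀ + c·z₀ - d| / √(a² + b² + c²)
  = |(-5)·(-5) + 3·1 + 2·9 - (-18)| / √((-5)² + 3² + 2²)
  = |25 + 3 + 18 + 18| / √(25 + 9 + 4)
  = |64| / √38
  = 64 / 6.164
  ≈ 10.38

10.38


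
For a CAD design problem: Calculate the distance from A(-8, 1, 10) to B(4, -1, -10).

d = √[(x₂-x₁)² + (y₂-y₁)² + (z₂-z₁)²]
  = √[12² + (-2)² + (-20)²]
  = √[144 + 4 + 400]
  = √548
  ≈ 23.41

23.41


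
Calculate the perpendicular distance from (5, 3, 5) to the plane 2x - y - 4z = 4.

distance = |a·x₀ + b·y₀ + c·z₀ - d| / √(a² + b² + c²)
  = |2·5 + (-1)·3 + (-4)·5 - 4| / √(2² + (-1)² + (-4)²)
  = |10 - 3 - 20 - 4| / √(4 + 1 + 16)
  = |-17| / √21
  = 17 / 4.583
  ≈ 3.71

3.71


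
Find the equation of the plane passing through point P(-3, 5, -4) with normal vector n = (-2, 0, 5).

The plane through P with normal n = (a, b, c) satisfies n·(r - P) = 0,
i.e. ax + by + cz = a·x₀ + b·y₀ + c·z₀.
d = (-2)·(-3) + 0·5 + 5·(-4)
  = 6 + 0 - 20
  = -14
Equation: -2x + 5z = -14

-2x + 5z = -14


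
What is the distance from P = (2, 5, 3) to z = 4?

distance = |a·x₀ + b·y₀ + c·z₀ - d| / √(a² + b² + c²)
  = |0·2 + 0·5 + 1·3 - 4| / √(0² + 0² + 1²)
  = |0 + 0 + 3 - 4| / √(0 + 0 + 1)
  = |-1| / √1
  = 1 / 1
  ≈ 1

1


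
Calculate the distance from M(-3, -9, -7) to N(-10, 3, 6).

d = √[(x₂-x₁)² + (y₂-y₁)² + (z₂-z₁)²]
  = √[(-7)² + 12² + 13²]
  = √[49 + 144 + 169]
  = √362
  ≈ 19.03

19.03


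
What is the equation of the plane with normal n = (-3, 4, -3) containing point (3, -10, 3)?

The plane through P with normal n = (a, b, c) satisfies n·(r - P) = 0,
i.e. ax + by + cz = a·x₀ + b·y₀ + c·z₀.
d = (-3)·3 + 4·(-10) + (-3)·3
  = -9 - 40 - 9
  = -58
Equation: -3x + 4y - 3z = -58

-3x + 4y - 3z = -58


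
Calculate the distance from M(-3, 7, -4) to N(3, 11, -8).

d = √[(x₂-x₁)² + (y₂-y₁)² + (z₂-z₁)²]
  = √[6² + 4² + (-4)²]
  = √[36 + 16 + 16]
  = √68
  ≈ 8.246

8.246


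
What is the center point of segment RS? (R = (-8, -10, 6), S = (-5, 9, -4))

M = ((x₁+x₂)/2, (y₁+y₂)/2, (z₁+z₂)/2)
  = ((-8 - 5)/2, (-10 + 9)/2, (6 - 4)/2)
  = (-13/2, -1/2, 2/2)
  = (-6.5, -0.5, 1)

(-6.5, -0.5, 1)


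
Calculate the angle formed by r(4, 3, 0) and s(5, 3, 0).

r·s = 4·5 + 3·3 + 0·0 = 20 + 9 + 0 = 29
|r| = √(4² + 3² + 0²) = √25 ≈ 5
|s| = √(5² + 3² + 0²) = √34 ≈ 5.831
cos θ = (r·s)/(|r||s|) = 29/(5·5.831) ≈ 0.9947
θ = arccos(0.9947) ≈ 5.906°

5.906°


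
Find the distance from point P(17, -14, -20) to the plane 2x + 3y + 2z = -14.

distance = |a·x₀ + b·y₀ + c·z₀ - d| / √(a² + b² + c²)
  = |2·17 + 3·(-14) + 2·(-20) - (-14)| / √(2² + 3² + 2²)
  = |34 - 42 - 40 + 14| / √(4 + 9 + 4)
  = |-34| / √17
  = 34 / 4.123
  ≈ 8.246

8.246


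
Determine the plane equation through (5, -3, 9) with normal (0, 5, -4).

The plane through P with normal n = (a, b, c) satisfies n·(r - P) = 0,
i.e. ax + by + cz = a·x₀ + b·y₀ + c·z₀.
d = 0·5 + 5·(-3) + (-4)·9
  = 0 - 15 - 36
  = -51
Equation: 5y - 4z = -51

5y - 4z = -51


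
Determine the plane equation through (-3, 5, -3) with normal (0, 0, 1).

The plane through P with normal n = (a, b, c) satisfies n·(r - P) = 0,
i.e. ax + by + cz = a·x₀ + b·y₀ + c·z₀.
d = 0·(-3) + 0·5 + 1·(-3)
  = 0 + 0 - 3
  = -3
Equation: z = -3

z = -3


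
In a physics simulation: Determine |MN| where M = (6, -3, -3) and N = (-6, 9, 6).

d = √[(x₂-x₁)² + (y₂-y₁)² + (z₂-z₁)²]
  = √[(-12)² + 12² + 9²]
  = √[144 + 144 + 81]
  = √369
  ≈ 19.21

19.21


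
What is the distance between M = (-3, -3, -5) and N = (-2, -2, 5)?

d = √[(x₂-x₁)² + (y₂-y₁)² + (z₂-z₁)²]
  = √[1² + 1² + 10²]
  = √[1 + 1 + 100]
  = √102
  ≈ 10.1

10.1


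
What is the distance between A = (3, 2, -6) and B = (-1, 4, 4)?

d = √[(x₂-x₁)² + (y₂-y₁)² + (z₂-z₁)²]
  = √[(-4)² + 2² + 10²]
  = √[16 + 4 + 100]
  = √120
  ≈ 10.95

10.95


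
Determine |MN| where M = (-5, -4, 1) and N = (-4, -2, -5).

d = √[(x₂-x₁)² + (y₂-y₁)² + (z₂-z₁)²]
  = √[1² + 2² + (-6)²]
  = √[1 + 4 + 36]
  = √41
  ≈ 6.403

6.403


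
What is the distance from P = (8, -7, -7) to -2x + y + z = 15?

distance = |a·x₀ + b·y₀ + c·z₀ - d| / √(a² + b² + c²)
  = |(-2)·8 + 1·(-7) + 1·(-7) - 15| / √((-2)² + 1² + 1²)
  = |-16 - 7 - 7 - 15| / √(4 + 1 + 1)
  = |-45| / √6
  = 45 / 2.449
  ≈ 18.37

18.37


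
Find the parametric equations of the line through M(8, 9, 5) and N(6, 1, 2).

Direction vector d = N - M = (6 - 8, 1 - 9, 2 - 5) = (-2, -8, -3)
Parametric form r = M + t·d:
x = 8 - 2t, y = 9 - 8t, z = 5 - 3t

x = 8 - 2t, y = 9 - 8t, z = 5 - 3t


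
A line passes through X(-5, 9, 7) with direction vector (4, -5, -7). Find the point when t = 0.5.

P(t) = X + t·d
  = (-5 + 4·0.5, 9 + (-5)·0.5, 7 + (-7)·0.5)
  = (-5 + 2, 9 - 2.5, 7 - 3.5)
  = (-3, 6.5, 3.5)

(-3, 6.5, 3.5)


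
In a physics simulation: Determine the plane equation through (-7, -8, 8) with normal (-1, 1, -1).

The plane through P with normal n = (a, b, c) satisfies n·(r - P) = 0,
i.e. ax + by + cz = a·x₀ + b·y₀ + c·z₀.
d = (-1)·(-7) + 1·(-8) + (-1)·8
  = 7 - 8 - 8
  = -9
Equation: -x + y - z = -9

-x + y - z = -9


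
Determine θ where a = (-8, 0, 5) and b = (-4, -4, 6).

a·b = (-8)·(-4) + 0·(-4) + 5·6 = 32 + 0 + 30 = 62
|a| = √((-8)² + 0² + 5²) = √89 ≈ 9.434
|b| = √((-4)² + (-4)² + 6²) = √68 ≈ 8.246
cos θ = (a·b)/(|a||b|) = 62/(9.434·8.246) ≈ 0.797
θ = arccos(0.797) ≈ 37.16°

37.16°


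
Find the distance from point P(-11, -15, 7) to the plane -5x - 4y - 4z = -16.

distance = |a·x₀ + b·y₀ + c·z₀ - d| / √(a² + b² + c²)
  = |(-5)·(-11) + (-4)·(-15) + (-4)·7 - (-16)| / √((-5)² + (-4)² + (-4)²)
  = |55 + 60 - 28 + 16| / √(25 + 16 + 16)
  = |103| / √57
  = 103 / 7.55
  ≈ 13.64

13.64


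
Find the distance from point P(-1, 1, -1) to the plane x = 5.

distance = |a·x₀ + b·y₀ + c·z₀ - d| / √(a² + b² + c²)
  = |1·(-1) + 0·1 + 0·(-1) - 5| / √(1² + 0² + 0²)
  = |-1 + 0 + 0 - 5| / √(1 + 0 + 0)
  = |-6| / √1
  = 6 / 1
  ≈ 6

6


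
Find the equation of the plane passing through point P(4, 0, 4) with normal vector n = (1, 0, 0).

The plane through P with normal n = (a, b, c) satisfies n·(r - P) = 0,
i.e. ax + by + cz = a·x₀ + b·y₀ + c·z₀.
d = 1·4 + 0·0 + 0·4
  = 4 + 0 + 0
  = 4
Equation: x = 4

x = 4


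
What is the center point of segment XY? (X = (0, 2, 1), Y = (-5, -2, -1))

M = ((x₁+x₂)/2, (y₁+y₂)/2, (z₁+z₂)/2)
  = ((0 - 5)/2, (2 - 2)/2, (1 - 1)/2)
  = (-5/2, 0/2, 0/2)
  = (-2.5, 0, 0)

(-2.5, 0, 0)


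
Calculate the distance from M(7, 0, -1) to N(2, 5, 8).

d = √[(x₂-x₁)² + (y₂-y₁)² + (z₂-z₁)²]
  = √[(-5)² + 5² + 9²]
  = √[25 + 25 + 81]
  = √131
  ≈ 11.45

11.45


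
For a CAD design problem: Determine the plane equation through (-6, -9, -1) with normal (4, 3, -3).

The plane through P with normal n = (a, b, c) satisfies n·(r - P) = 0,
i.e. ax + by + cz = a·x₀ + b·y₀ + c·z₀.
d = 4·(-6) + 3·(-9) + (-3)·(-1)
  = -24 - 27 + 3
  = -48
Equation: 4x + 3y - 3z = -48

4x + 3y - 3z = -48


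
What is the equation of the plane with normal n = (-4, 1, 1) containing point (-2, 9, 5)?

The plane through P with normal n = (a, b, c) satisfies n·(r - P) = 0,
i.e. ax + by + cz = a·x₀ + b·y₀ + c·z₀.
d = (-4)·(-2) + 1·9 + 1·5
  = 8 + 9 + 5
  = 22
Equation: -4x + y + z = 22

-4x + y + z = 22


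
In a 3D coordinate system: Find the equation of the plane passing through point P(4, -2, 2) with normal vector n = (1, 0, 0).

The plane through P with normal n = (a, b, c) satisfies n·(r - P) = 0,
i.e. ax + by + cz = a·x₀ + b·y₀ + c·z₀.
d = 1·4 + 0·(-2) + 0·2
  = 4 + 0 + 0
  = 4
Equation: x = 4

x = 4


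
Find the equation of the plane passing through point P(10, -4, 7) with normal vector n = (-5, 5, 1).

The plane through P with normal n = (a, b, c) satisfies n·(r - P) = 0,
i.e. ax + by + cz = a·x₀ + b·y₀ + c·z₀.
d = (-5)·10 + 5·(-4) + 1·7
  = -50 - 20 + 7
  = -63
Equation: -5x + 5y + z = -63

-5x + 5y + z = -63


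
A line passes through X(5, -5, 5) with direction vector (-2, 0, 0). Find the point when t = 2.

P(t) = X + t·d
  = (5 + (-2)·2, -5 + 0·2, 5 + 0·2)
  = (5 - 4, -5 + 0, 5 + 0)
  = (1, -5, 5)

(1, -5, 5)


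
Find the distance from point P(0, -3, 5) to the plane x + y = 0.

distance = |a·x₀ + b·y₀ + c·z₀ - d| / √(a² + b² + c²)
  = |1·0 + 1·(-3) + 0·5 - 0| / √(1² + 1² + 0²)
  = |0 - 3 + 0 + 0| / √(1 + 1 + 0)
  = |-3| / √2
  = 3 / 1.414
  ≈ 2.121

2.121


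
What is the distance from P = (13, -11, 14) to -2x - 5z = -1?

distance = |a·x₀ + b·y₀ + c·z₀ - d| / √(a² + b² + c²)
  = |(-2)·13 + 0·(-11) + (-5)·14 - (-1)| / √((-2)² + 0² + (-5)²)
  = |-26 + 0 - 70 + 1| / √(4 + 0 + 25)
  = |-95| / √29
  = 95 / 5.385
  ≈ 17.64

17.64


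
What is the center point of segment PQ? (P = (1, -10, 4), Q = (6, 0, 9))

M = ((x₁+x₂)/2, (y₁+y₂)/2, (z₁+z₂)/2)
  = ((1 + 6)/2, (-10 + 0)/2, (4 + 9)/2)
  = (7/2, -10/2, 13/2)
  = (3.5, -5, 6.5)

(3.5, -5, 6.5)


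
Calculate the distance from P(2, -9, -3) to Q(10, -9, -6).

d = √[(x₂-x₁)² + (y₂-y₁)² + (z₂-z₁)²]
  = √[8² + 0² + (-3)²]
  = √[64 + 0 + 9]
  = √73
  ≈ 8.544

8.544


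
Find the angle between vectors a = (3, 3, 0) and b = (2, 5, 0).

a·b = 3·2 + 3·5 + 0·0 = 6 + 15 + 0 = 21
|a| = √(3² + 3² + 0²) = √18 ≈ 4.243
|b| = √(2² + 5² + 0²) = √29 ≈ 5.385
cos θ = (a·b)/(|a||b|) = 21/(4.243·5.385) ≈ 0.9191
θ = arccos(0.9191) ≈ 23.2°

23.2°


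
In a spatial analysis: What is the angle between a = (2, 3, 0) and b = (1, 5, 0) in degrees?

a·b = 2·1 + 3·5 + 0·0 = 2 + 15 + 0 = 17
|a| = √(2² + 3² + 0²) = √13 ≈ 3.606
|b| = √(1² + 5² + 0²) = √26 ≈ 5.099
cos θ = (a·b)/(|a||b|) = 17/(3.606·5.099) ≈ 0.9247
θ = arccos(0.9247) ≈ 22.38°

22.38°


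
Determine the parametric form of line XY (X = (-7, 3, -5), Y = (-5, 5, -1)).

Direction vector d = Y - X = (-5 + 7, 5 - 3, -1 + 5) = (2, 2, 4)
Parametric form r = X + t·d:
x = -7 + 2t, y = 3 + 2t, z = -5 + 4t

x = -7 + 2t, y = 3 + 2t, z = -5 + 4t


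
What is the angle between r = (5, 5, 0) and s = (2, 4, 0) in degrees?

r·s = 5·2 + 5·4 + 0·0 = 10 + 20 + 0 = 30
|r| = √(5² + 5² + 0²) = √50 ≈ 7.071
|s| = √(2² + 4² + 0²) = √20 ≈ 4.472
cos θ = (r·s)/(|r||s|) = 30/(7.071·4.472) ≈ 0.9487
θ = arccos(0.9487) ≈ 18.43°

18.43°


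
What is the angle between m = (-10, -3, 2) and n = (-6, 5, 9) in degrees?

m·n = (-10)·(-6) + (-3)·5 + 2·9 = 60 - 15 + 18 = 63
|m| = √((-10)² + (-3)² + 2²) = √113 ≈ 10.63
|n| = √((-6)² + 5² + 9²) = √142 ≈ 11.92
cos θ = (m·n)/(|m||n|) = 63/(10.63·11.92) ≈ 0.4973
θ = arccos(0.4973) ≈ 60.18°

60.18°


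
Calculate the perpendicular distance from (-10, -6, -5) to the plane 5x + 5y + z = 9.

distance = |a·x₀ + b·y₀ + c·z₀ - d| / √(a² + b² + c²)
  = |5·(-10) + 5·(-6) + 1·(-5) - 9| / √(5² + 5² + 1²)
  = |-50 - 30 - 5 - 9| / √(25 + 25 + 1)
  = |-94| / √51
  = 94 / 7.141
  ≈ 13.16

13.16


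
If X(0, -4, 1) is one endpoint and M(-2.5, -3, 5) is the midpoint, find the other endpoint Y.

Y = 2M - X
  = (2·(-2.5) - 0, 2·(-3) - (-4), 2·5 - 1)
  = (-5 + 0, -6 + 4, 10 - 1)
  = (-5, -2, 9)

(-5, -2, 9)


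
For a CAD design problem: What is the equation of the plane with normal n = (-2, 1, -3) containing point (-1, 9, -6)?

The plane through P with normal n = (a, b, c) satisfies n·(r - P) = 0,
i.e. ax + by + cz = a·x₀ + b·y₀ + c·z₀.
d = (-2)·(-1) + 1·9 + (-3)·(-6)
  = 2 + 9 + 18
  = 29
Equation: -2x + y - 3z = 29

-2x + y - 3z = 29


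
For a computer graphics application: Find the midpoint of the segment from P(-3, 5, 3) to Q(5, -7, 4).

M = ((x₁+x₂)/2, (y₁+y₂)/2, (z₁+z₂)/2)
  = ((-3 + 5)/2, (5 - 7)/2, (3 + 4)/2)
  = (2/2, -2/2, 7/2)
  = (1, -1, 3.5)

(1, -1, 3.5)


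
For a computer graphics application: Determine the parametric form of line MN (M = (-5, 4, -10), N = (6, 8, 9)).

Direction vector d = N - M = (6 + 5, 8 - 4, 9 + 10) = (11, 4, 19)
Parametric form r = M + t·d:
x = -5 + 11t, y = 4 + 4t, z = -10 + 19t

x = -5 + 11t, y = 4 + 4t, z = -10 + 19t


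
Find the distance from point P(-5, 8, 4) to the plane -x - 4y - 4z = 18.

distance = |a·x₀ + b·y₀ + c·z₀ - d| / √(a² + b² + c²)
  = |(-1)·(-5) + (-4)·8 + (-4)·4 - 18| / √((-1)² + (-4)² + (-4)²)
  = |5 - 32 - 16 - 18| / √(1 + 16 + 16)
  = |-61| / √33
  = 61 / 5.745
  ≈ 10.62

10.62


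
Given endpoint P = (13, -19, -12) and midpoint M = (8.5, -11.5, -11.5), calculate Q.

Q = 2M - P
  = (2·8.5 - 13, 2·(-11.5) - (-19), 2·(-11.5) - (-12))
  = (17 - 13, -23 + 19, -23 + 12)
  = (4, -4, -11)

(4, -4, -11)
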